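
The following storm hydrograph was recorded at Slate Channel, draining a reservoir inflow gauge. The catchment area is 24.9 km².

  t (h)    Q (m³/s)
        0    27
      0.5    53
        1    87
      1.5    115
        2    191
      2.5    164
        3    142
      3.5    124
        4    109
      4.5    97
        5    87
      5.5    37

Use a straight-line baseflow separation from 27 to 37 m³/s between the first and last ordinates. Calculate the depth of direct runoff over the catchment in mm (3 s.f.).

Direct runoff: 0.00, 25.09, 58.18, 85.27, 160.36, 132.45, 109.55, 90.64, 74.73, 61.82, 50.91, 0.00 m³/s; ΣQ_DR = 849.0 m³/s.
V = ΣQ_DR · Δt = 849.0 × 1800 s = 1.528 × 10^6 m³.
Over A = 24.9 km², depth = V / A = 61.4 mm.

d ≈ 61.4 mm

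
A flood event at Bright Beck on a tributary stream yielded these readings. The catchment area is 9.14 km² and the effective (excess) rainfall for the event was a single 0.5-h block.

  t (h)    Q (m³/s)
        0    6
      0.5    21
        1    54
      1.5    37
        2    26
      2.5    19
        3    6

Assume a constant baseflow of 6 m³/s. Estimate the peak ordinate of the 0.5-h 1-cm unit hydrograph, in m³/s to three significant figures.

Direct runoff: 0.0, 15.0, 48.0, 31.0, 20.0, 13.0, 0.0 m³/s; ΣQ_DR = 127.0 m³/s, peak = 48.0 m³/s.
Runoff depth d = ΣQ_DR·Δt / A = 127.0 × 1800 / (9.14 km²) = 25.01 mm.
The 1-cm UH is the DRH scaled by (10 mm)/d, so U_p = 48.0 × 10/25.01 = 19.2 m³/s.

U_p ≈ 19.2 m³/s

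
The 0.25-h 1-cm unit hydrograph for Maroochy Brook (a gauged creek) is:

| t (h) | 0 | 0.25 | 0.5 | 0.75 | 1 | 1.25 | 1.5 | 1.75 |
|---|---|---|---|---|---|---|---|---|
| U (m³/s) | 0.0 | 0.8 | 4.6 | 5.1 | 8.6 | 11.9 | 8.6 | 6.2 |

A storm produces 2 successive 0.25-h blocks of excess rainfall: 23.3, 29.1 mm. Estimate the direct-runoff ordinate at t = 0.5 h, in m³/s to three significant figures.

By discrete convolution, Q_j = Σ (P_i / 10 mm) · U_{j−i}.
At t = 0.5 h (j=2): Q = (23.3/10)·4.6 + (29.1/10)·0.8 = 13.0 m³/s.

Q ≈ 13.0 m³/s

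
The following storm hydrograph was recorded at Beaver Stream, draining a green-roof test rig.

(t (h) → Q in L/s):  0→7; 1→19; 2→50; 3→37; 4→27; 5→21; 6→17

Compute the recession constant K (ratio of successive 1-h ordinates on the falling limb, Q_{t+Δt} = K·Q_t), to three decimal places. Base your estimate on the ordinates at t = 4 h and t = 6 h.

K ≈ 0.793

Using the recession-limb readings at t = 4 h and t = 6 h: Q falls from 27 to 17 L/s over 2 intervals.
K = (Q₂/Q₁)^(1/2) = (17/27)^(1/2) = 0.793.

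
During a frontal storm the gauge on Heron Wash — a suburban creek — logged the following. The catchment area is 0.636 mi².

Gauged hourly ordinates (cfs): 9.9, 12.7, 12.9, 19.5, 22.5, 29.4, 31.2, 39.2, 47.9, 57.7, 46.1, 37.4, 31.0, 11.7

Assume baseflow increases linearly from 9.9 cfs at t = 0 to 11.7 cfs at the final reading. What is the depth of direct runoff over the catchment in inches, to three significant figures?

Direct runoff: 0.00, 2.66, 2.72, 9.18, 12.05, 18.81, 20.47, 28.33, 36.89, 46.55, 34.82, 25.98, 19.44, 0.00 cfs; ΣQ_DR = 257.9 cfs.
V = ΣQ_DR · Δt = 257.9 × 3600 s = 9.284 × 10^5 ft³.
Over A = 0.636 mi², depth = V / A = 0.628 in.

d ≈ 0.628 in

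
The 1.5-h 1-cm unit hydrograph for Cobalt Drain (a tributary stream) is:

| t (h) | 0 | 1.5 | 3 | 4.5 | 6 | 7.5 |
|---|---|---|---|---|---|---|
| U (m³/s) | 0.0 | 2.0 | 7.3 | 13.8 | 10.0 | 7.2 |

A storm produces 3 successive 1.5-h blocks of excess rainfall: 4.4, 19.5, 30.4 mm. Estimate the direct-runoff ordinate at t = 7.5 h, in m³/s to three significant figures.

By discrete convolution, Q_j = Σ (P_i / 10 mm) · U_{j−i}.
At t = 7.5 h (j=5): Q = (4.4/10)·7.2 + (19.5/10)·10.0 + (30.4/10)·13.8 = 64.6 m³/s.

Q ≈ 64.6 m³/s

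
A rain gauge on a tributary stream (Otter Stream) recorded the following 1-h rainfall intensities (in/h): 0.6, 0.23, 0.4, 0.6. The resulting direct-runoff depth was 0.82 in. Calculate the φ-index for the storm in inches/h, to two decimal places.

φ ≈ 0.26 in/h

Only the 3 blocks with intensity above φ contribute runoff: 0.6, 0.4, 0.6 in/h.
Σ(I−φ)·Δt = d  ⇒  (0.6+0.4+0.6 − 3φ)·1 = 0.82
φ = (1.600 − 0.82/1) / 3 = 0.26 in/h.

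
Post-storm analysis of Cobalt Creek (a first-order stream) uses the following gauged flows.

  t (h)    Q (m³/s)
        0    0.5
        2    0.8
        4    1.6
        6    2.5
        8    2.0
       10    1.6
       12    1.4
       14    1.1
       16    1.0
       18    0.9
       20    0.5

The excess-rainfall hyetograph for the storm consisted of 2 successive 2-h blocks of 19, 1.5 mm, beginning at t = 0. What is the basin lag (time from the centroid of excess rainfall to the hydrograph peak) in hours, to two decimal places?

Centroid of excess rainfall: t_c = Σ P_i·t̄_i / ΣP_i = 1.1463 h (block centres at 1, 3 h).
Hydrograph peak occurs at t = 6 h, so basin lag t_L = 6 − 1.1463 = 4.85 h.

t_L ≈ 4.85 h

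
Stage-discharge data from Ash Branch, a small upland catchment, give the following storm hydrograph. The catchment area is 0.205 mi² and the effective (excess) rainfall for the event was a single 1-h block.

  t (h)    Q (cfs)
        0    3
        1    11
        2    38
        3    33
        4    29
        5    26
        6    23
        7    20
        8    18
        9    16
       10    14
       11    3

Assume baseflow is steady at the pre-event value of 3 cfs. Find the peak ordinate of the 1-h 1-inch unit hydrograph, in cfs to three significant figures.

Direct runoff: 0.0, 8.0, 35.0, 30.0, 26.0, 23.0, 20.0, 17.0, 15.0, 13.0, 11.0, 0.0 cfs; ΣQ_DR = 198.0 cfs, peak = 35.0 cfs.
Runoff depth d = ΣQ_DR·Δt / A = 198.0 × 3600 / (0.205 mi²) = 1.497 in.
The 1-inch UH is the DRH scaled by (1 in)/d, so U_p = 35.0 × 1/1.497 = 23.4 cfs.

U_p ≈ 23.4 cfs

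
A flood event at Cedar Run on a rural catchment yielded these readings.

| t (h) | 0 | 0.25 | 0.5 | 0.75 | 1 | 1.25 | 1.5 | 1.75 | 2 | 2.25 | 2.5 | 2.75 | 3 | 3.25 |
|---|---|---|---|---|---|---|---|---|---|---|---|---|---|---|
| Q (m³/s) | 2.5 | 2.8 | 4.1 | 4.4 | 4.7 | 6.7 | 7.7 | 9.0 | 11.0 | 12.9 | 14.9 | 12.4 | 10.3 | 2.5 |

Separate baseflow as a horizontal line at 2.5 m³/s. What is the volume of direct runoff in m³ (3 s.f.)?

V ≈ 63800 m³

Direct-runoff ordinates (Q − Q_b): 0.0, 0.3, 1.6, 1.9, 2.2, 4.2, 5.2, 6.5, 8.5, 10.4, 12.4, 9.9, 7.8, 0.0 m³/s.
ΣQ_DR = 70.90 m³/s.
With Δt = 0.25 h = 900 s, V = ΣQ_DR · Δt = 70.90 × 900 = 63800 m³.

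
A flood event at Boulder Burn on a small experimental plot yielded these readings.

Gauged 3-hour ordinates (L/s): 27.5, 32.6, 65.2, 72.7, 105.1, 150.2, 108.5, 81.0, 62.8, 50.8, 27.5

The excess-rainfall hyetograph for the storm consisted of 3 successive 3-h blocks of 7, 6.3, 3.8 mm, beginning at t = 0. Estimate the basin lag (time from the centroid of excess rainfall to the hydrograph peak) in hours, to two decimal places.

Centroid of excess rainfall: t_c = Σ P_i·t̄_i / ΣP_i = 3.9386 h (block centres at 1.5, 4.5, 7.5 h).
Hydrograph peak occurs at t = 15 h, so basin lag t_L = 15 − 3.9386 = 11.06 h.

t_L ≈ 11.06 h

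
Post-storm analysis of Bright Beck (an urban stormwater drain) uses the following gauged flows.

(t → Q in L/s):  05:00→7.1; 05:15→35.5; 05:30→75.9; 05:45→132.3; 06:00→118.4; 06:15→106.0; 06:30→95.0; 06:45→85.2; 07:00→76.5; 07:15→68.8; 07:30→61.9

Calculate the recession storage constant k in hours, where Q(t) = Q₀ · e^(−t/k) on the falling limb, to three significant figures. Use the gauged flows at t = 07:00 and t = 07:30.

k ≈ 2.36 h

On the falling limb, Q drops from 76.5 to 61.9 L/s between t = 07:00 and t = 07:30 (Δt = 0.5 h).
k = −Δt / ln(Q₂/Q₁) = −0.5 / ln(61.9/76.5) = 2.36 h.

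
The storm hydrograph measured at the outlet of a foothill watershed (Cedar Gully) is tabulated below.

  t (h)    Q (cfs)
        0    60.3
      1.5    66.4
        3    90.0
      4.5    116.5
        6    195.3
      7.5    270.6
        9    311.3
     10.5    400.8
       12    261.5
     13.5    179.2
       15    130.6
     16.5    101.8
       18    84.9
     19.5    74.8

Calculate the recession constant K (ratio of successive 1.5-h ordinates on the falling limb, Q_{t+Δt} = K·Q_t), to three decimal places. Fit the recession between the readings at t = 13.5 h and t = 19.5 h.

Using the recession-limb readings at t = 13.5 h and t = 19.5 h: Q falls from 179.2 to 74.8 cfs over 4 intervals.
K = (Q₂/Q₁)^(1/4) = (74.8/179.2)^(1/4) = 0.804.

K ≈ 0.804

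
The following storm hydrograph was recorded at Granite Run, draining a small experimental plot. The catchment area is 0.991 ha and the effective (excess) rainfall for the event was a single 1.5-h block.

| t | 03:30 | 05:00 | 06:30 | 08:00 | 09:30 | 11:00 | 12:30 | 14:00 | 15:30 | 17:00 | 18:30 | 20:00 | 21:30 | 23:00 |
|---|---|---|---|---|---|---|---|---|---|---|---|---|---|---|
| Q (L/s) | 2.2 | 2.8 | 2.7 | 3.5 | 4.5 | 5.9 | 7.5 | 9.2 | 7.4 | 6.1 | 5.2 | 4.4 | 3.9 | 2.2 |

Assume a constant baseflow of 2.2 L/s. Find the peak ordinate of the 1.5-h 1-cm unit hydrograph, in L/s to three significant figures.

U_p ≈ 3.50 L/s

Direct runoff: 0.0, 0.6, 0.5, 1.3, 2.3, 3.7, 5.3, 7.0, 5.2, 3.9, 3.0, 2.2, 1.7, 0.0 L/s; ΣQ_DR = 36.70 L/s, peak = 7.0 L/s.
Runoff depth d = ΣQ_DR·Δt / A = 36.70 × 5400 / (0.991 ha) = 20.00 mm.
The 1-cm UH is the DRH scaled by (10 mm)/d, so U_p = 7.0 × 10/20.00 = 3.50 L/s.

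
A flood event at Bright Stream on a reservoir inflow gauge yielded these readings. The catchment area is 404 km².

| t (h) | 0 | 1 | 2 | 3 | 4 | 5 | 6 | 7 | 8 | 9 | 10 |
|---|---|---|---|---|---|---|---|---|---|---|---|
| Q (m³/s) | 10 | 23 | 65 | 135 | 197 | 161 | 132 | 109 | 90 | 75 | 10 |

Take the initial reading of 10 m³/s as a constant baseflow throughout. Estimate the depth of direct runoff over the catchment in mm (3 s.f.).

Direct runoff: 0.0, 13.0, 55.0, 125.0, 187.0, 151.0, 122.0, 99.0, 80.0, 65.0, 0.0 m³/s; ΣQ_DR = 897.0 m³/s.
V = ΣQ_DR · Δt = 897.0 × 3600 s = 3.229 × 10^6 m³.
Over A = 404 km², depth = V / A = 7.99 mm.

d ≈ 7.99 mm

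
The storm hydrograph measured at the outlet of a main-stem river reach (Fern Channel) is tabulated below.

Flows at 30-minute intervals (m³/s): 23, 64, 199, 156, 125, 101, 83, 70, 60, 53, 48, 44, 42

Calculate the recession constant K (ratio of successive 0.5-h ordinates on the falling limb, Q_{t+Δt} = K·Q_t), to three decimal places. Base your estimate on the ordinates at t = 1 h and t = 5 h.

K ≈ 0.837

Using the recession-limb readings at t = 1 h and t = 5 h: Q falls from 199 to 48 m³/s over 8 intervals.
K = (Q₂/Q₁)^(1/8) = (48/199)^(1/8) = 0.837.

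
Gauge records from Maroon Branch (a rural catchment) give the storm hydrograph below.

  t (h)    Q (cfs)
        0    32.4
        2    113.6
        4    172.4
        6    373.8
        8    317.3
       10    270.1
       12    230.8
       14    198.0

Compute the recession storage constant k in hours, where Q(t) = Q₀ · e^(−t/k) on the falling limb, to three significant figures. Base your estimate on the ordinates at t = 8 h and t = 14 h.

k ≈ 12.7 h

On the falling limb, Q drops from 317.3 to 198.0 cfs between t = 8 h and t = 14 h (Δt = 6 h).
k = −Δt / ln(Q₂/Q₁) = −6 / ln(198.0/317.3) = 12.7 h.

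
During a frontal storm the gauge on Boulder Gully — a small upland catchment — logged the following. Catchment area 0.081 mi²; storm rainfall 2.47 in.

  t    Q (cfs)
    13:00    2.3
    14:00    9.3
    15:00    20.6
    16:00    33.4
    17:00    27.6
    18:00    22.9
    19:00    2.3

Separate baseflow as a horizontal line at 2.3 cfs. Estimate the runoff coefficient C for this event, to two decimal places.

C ≈ 0.79

ΣQ_DR = 102.3 cfs; V = ΣQ_DR·Δt = 3.683 × 10^5 ft³.
Runoff depth d = V / A = 1.957 in.
C = d / P = 1.957 / 2.47 = 0.79.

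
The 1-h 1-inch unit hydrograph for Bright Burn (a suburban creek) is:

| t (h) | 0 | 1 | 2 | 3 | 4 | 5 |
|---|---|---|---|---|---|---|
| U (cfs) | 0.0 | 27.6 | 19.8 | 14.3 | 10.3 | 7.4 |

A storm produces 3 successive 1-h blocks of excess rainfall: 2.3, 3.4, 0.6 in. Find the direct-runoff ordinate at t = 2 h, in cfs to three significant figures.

Q ≈ 139 cfs

By discrete convolution, Q_j = Σ (P_i / 1 in) · U_{j−i}.
At t = 2 h (j=2): Q = (2.3/1)·19.8 + (3.4/1)·27.6 + (0.6/1)·0.0 = 139 cfs.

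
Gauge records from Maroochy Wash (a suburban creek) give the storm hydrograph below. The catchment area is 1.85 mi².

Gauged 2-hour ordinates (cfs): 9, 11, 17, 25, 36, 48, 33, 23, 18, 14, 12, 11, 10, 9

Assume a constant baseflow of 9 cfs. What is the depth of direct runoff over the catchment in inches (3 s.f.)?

d ≈ 0.251 in

Direct runoff: 0.0, 2.0, 8.0, 16.0, 27.0, 39.0, 24.0, 14.0, 9.0, 5.0, 3.0, 2.0, 1.0, 0.0 cfs; ΣQ_DR = 150.0 cfs.
V = ΣQ_DR · Δt = 150.0 × 7200 s = 1.080 × 10^6 ft³.
Over A = 1.85 mi², depth = V / A = 0.251 in.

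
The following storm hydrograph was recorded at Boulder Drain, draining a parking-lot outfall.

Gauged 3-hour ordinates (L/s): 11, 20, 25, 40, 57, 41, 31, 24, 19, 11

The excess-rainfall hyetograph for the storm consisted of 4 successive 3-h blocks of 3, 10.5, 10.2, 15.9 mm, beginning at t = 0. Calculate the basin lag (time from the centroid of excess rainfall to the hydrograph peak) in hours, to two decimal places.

t_L ≈ 4.55 h

Centroid of excess rainfall: t_c = Σ P_i·t̄_i / ΣP_i = 7.4545 h (block centres at 1.5, 4.5, 7.5, 10.5 h).
Hydrograph peak occurs at t = 12 h, so basin lag t_L = 12 − 7.4545 = 4.55 h.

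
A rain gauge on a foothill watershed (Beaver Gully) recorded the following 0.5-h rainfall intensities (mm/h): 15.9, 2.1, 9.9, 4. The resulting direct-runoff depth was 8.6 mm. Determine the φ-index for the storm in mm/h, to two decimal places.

Only the 2 blocks with intensity above φ contribute runoff: 15.9, 9.9 mm/h.
Σ(I−φ)·Δt = d  ⇒  (15.9+9.9 − 2φ)·0.5 = 8.6
φ = (25.80 − 8.6/0.5) / 2 = 4.30 mm/h.

φ ≈ 4.30 mm/h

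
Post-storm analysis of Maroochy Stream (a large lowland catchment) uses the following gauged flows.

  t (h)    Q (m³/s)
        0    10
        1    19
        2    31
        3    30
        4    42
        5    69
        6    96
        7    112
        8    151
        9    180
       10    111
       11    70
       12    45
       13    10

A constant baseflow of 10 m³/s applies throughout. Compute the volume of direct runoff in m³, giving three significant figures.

V ≈ 3.01 × 10^6 m³

Direct-runoff ordinates (Q − Q_b): 0.0, 9.0, 21.0, 20.0, 32.0, 59.0, 86.0, 102.0, 141.0, 170.0, 101.0, 60.0, 35.0, 0.0 m³/s.
ΣQ_DR = 836.0 m³/s.
With Δt = 1 h = 3600 s, V = ΣQ_DR · Δt = 836.0 × 3600 = 3.01 × 10^6 m³.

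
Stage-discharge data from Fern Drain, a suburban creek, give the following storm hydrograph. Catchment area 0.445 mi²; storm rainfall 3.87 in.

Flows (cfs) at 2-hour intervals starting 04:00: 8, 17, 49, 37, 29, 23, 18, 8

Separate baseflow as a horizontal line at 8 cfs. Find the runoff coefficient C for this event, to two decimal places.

C ≈ 0.22

ΣQ_DR = 125.0 cfs; V = ΣQ_DR·Δt = 9.000 × 10^5 ft³.
Runoff depth d = V / A = 0.8706 in.
C = d / P = 0.8706 / 3.87 = 0.22.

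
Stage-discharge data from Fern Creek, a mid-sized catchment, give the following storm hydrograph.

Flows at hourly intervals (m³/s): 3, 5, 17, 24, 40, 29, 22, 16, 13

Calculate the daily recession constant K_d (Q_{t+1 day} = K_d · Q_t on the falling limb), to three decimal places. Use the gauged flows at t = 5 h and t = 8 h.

Between t = 5 h and t = 8 h the flow falls from 29 to 13 m³/s over 3×1 h = 3 h.
Per-interval ratio K = (13/29)^(1/3) = 0.7653; K_d = K^(24/1) = 0.002.

K_d ≈ 0.002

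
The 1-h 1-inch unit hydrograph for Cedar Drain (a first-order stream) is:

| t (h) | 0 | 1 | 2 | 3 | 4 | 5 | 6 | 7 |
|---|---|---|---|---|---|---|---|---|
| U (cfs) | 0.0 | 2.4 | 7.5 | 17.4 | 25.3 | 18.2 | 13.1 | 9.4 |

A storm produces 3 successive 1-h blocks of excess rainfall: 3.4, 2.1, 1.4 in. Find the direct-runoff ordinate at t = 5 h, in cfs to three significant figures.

Q ≈ 139 cfs

By discrete convolution, Q_j = Σ (P_i / 1 in) · U_{j−i}.
At t = 5 h (j=5): Q = (3.4/1)·18.2 + (2.1/1)·25.3 + (1.4/1)·17.4 = 139 cfs.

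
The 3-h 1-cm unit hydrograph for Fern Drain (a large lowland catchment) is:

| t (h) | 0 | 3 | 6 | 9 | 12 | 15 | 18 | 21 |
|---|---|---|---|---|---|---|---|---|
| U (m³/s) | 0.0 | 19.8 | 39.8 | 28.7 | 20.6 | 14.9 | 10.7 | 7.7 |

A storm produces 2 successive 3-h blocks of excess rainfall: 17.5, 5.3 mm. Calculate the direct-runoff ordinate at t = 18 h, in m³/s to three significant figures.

By discrete convolution, Q_j = Σ (P_i / 10 mm) · U_{j−i}.
At t = 18 h (j=6): Q = (17.5/10)·10.7 + (5.3/10)·14.9 = 26.6 m³/s.

Q ≈ 26.6 m³/s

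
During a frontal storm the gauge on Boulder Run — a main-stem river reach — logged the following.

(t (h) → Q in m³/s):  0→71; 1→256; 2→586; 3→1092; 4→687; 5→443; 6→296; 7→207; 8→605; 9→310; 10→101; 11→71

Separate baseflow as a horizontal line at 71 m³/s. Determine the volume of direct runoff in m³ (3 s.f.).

Direct-runoff ordinates (Q − Q_b): 0.0, 185.0, 515.0, 1021.0, 616.0, 372.0, 225.0, 136.0, 534.0, 239.0, 30.0, 0.0 m³/s.
ΣQ_DR = 3873 m³/s.
With Δt = 1 h = 3600 s, V = ΣQ_DR · Δt = 3873 × 3600 = 1.39 × 10^7 m³.

V ≈ 1.39 × 10^7 m³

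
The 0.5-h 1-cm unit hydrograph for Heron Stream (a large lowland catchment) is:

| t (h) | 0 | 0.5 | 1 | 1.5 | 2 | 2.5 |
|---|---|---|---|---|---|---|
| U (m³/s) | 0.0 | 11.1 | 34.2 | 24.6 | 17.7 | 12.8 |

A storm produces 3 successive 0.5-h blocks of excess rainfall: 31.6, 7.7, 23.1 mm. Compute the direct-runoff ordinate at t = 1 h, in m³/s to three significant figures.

Q ≈ 117 m³/s

By discrete convolution, Q_j = Σ (P_i / 10 mm) · U_{j−i}.
At t = 1 h (j=2): Q = (31.6/10)·34.2 + (7.7/10)·11.1 + (23.1/10)·0.0 = 117 m³/s.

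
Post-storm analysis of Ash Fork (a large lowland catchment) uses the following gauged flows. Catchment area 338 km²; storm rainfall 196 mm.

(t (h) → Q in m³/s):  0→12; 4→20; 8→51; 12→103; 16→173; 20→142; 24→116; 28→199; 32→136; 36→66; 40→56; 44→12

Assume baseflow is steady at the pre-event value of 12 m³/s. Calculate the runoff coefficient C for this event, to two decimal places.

ΣQ_DR = 942.0 m³/s; V = ΣQ_DR·Δt = 1.356 × 10^7 m³.
Runoff depth d = V / A = 40.13 mm.
C = d / P = 40.13 / 196 = 0.20.

C ≈ 0.20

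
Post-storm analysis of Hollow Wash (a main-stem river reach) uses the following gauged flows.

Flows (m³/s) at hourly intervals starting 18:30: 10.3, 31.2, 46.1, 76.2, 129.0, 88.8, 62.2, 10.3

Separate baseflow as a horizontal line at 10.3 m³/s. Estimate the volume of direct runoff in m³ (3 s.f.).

Direct-runoff ordinates (Q − Q_b): 0.0, 20.9, 35.8, 65.9, 118.7, 78.5, 51.9, 0.0 m³/s.
ΣQ_DR = 371.7 m³/s.
With Δt = 1 h = 3600 s, V = ΣQ_DR · Δt = 371.7 × 3600 = 1.34 × 10^6 m³.

V ≈ 1.34 × 10^6 m³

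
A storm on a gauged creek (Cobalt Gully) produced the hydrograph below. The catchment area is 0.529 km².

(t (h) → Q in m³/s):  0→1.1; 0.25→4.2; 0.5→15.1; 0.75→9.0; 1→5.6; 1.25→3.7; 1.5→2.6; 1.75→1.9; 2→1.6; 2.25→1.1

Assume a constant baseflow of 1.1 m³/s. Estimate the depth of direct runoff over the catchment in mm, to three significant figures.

Direct runoff: 0.0, 3.1, 14.0, 7.9, 4.5, 2.6, 1.5, 0.8, 0.5, 0.0 m³/s; ΣQ_DR = 34.90 m³/s.
V = ΣQ_DR · Δt = 34.90 × 900 s = 31410 m³.
Over A = 0.529 km², depth = V / A = 59.4 mm.

d ≈ 59.4 mm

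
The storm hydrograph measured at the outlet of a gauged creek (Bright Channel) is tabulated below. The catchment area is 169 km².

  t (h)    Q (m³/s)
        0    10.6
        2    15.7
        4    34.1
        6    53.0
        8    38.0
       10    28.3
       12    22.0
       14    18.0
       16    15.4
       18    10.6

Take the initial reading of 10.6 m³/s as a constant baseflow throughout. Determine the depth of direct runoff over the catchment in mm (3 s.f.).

Direct runoff: 0.0, 5.1, 23.5, 42.4, 27.4, 17.7, 11.4, 7.4, 4.8, 0.0 m³/s; ΣQ_DR = 139.7 m³/s.
V = ΣQ_DR · Δt = 139.7 × 7200 s = 1.006 × 10^6 m³.
Over A = 169 km², depth = V / A = 5.95 mm.

d ≈ 5.95 mm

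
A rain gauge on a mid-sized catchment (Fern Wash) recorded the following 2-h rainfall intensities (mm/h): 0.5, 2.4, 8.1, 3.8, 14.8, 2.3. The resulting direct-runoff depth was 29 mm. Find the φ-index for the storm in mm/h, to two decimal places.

φ ≈ 4.20 mm/h

Only the 2 blocks with intensity above φ contribute runoff: 8.1, 14.8 mm/h.
Σ(I−φ)·Δt = d  ⇒  (8.1+14.8 − 2φ)·2 = 29
φ = (22.90 − 29/2) / 2 = 4.20 mm/h.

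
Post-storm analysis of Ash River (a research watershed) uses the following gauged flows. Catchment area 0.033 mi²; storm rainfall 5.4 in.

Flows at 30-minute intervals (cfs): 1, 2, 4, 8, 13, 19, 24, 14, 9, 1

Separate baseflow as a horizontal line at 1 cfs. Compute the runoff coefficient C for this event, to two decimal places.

C ≈ 0.37

ΣQ_DR = 85.00 cfs; V = ΣQ_DR·Δt = 1.530 × 10^5 ft³.
Runoff depth d = V / A = 1.996 in.
C = d / P = 1.996 / 5.4 = 0.37.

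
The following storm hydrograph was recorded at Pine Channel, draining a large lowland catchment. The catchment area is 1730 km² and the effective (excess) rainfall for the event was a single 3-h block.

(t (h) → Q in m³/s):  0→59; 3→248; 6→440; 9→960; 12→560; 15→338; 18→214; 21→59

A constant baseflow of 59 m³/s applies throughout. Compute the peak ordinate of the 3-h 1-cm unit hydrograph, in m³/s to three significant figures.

U_p ≈ 600 m³/s

Direct runoff: 0.0, 189.0, 381.0, 901.0, 501.0, 279.0, 155.0, 0.0 m³/s; ΣQ_DR = 2406 m³/s, peak = 901.0 m³/s.
Runoff depth d = ΣQ_DR·Δt / A = 2406 × 10800 / (1730 km²) = 15.02 mm.
The 1-cm UH is the DRH scaled by (10 mm)/d, so U_p = 901.0 × 10/15.02 = 600 m³/s.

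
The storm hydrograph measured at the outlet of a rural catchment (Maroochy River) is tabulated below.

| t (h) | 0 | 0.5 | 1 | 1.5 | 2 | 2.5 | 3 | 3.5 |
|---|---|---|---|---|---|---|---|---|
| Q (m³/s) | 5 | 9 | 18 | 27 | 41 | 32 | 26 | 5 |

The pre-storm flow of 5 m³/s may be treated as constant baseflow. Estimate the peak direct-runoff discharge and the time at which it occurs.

Q_p = 36.0 m³/s at t = 2 h

Subtracting baseflow gives direct-runoff ordinates: 0.0, 4.0, 13.0, 22.0, 36.0, 27.0, 21.0, 0.0 m³/s.
The maximum is 36.0 m³/s, occurring at the reading for t = 2 h.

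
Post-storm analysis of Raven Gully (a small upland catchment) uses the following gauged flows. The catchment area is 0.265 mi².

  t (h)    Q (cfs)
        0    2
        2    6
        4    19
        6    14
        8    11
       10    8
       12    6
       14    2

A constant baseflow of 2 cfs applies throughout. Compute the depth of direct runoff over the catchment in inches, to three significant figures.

d ≈ 0.608 in

Direct runoff: 0.0, 4.0, 17.0, 12.0, 9.0, 6.0, 4.0, 0.0 cfs; ΣQ_DR = 52.00 cfs.
V = ΣQ_DR · Δt = 52.00 × 7200 s = 3.744 × 10^5 ft³.
Over A = 0.265 mi², depth = V / A = 0.608 in.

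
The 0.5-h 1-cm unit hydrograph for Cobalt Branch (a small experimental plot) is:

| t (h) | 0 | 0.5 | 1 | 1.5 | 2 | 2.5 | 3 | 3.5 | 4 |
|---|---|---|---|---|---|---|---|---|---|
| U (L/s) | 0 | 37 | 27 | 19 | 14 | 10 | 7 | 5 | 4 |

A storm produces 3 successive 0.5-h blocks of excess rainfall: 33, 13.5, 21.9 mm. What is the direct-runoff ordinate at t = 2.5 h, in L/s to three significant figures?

Q ≈ 93.5 L/s

By discrete convolution, Q_j = Σ (P_i / 10 mm) · U_{j−i}.
At t = 2.5 h (j=5): Q = (33/10)·10 + (13.5/10)·14 + (21.9/10)·19 = 93.5 L/s.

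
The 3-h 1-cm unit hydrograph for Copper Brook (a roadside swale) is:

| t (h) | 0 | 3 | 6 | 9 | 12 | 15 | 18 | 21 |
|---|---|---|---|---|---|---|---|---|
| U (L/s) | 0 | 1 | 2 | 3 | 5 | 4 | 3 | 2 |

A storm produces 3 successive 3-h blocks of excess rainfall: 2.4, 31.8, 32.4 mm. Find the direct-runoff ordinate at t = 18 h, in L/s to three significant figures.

By discrete convolution, Q_j = Σ (P_i / 10 mm) · U_{j−i}.
At t = 18 h (j=6): Q = (2.4/10)·3 + (31.8/10)·4 + (32.4/10)·5 = 29.6 L/s.

Q ≈ 29.6 L/s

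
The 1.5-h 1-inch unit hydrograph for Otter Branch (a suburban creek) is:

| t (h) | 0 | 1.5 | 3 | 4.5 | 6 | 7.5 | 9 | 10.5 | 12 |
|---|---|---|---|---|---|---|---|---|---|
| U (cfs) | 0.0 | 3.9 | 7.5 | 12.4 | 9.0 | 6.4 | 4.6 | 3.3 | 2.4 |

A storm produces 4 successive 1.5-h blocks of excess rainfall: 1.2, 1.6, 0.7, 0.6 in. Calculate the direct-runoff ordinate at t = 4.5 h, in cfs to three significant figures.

Q ≈ 29.6 cfs

By discrete convolution, Q_j = Σ (P_i / 1 in) · U_{j−i}.
At t = 4.5 h (j=3): Q = (1.2/1)·12.4 + (1.6/1)·7.5 + (0.7/1)·3.9 + (0.6/1)·0.0 = 29.6 cfs.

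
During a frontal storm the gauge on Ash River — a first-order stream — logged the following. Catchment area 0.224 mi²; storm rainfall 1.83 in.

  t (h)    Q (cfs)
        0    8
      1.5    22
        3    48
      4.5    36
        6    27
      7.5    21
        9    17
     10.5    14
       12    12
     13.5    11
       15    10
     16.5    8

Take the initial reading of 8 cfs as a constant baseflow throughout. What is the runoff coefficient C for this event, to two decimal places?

ΣQ_DR = 138.0 cfs; V = ΣQ_DR·Δt = 7.452 × 10^5 ft³.
Runoff depth d = V / A = 1.432 in.
C = d / P = 1.432 / 1.83 = 0.78.

C ≈ 0.78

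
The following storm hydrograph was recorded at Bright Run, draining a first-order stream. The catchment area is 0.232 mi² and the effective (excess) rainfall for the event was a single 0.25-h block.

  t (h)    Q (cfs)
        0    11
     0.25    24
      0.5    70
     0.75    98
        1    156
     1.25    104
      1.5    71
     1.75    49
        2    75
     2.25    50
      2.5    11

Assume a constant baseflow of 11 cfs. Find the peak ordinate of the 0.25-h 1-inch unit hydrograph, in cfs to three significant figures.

U_p ≈ 145 cfs

Direct runoff: 0.0, 13.0, 59.0, 87.0, 145.0, 93.0, 60.0, 38.0, 64.0, 39.0, 0.0 cfs; ΣQ_DR = 598.0 cfs, peak = 145.0 cfs.
Runoff depth d = ΣQ_DR·Δt / A = 598.0 × 900 / (0.232 mi²) = 0.9985 in.
The 1-inch UH is the DRH scaled by (1 in)/d, so U_p = 145.0 × 1/0.9985 = 145 cfs.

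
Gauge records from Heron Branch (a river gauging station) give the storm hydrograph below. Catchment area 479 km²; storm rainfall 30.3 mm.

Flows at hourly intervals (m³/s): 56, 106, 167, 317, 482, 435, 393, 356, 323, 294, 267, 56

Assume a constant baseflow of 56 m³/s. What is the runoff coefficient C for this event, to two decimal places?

ΣQ_DR = 2580 m³/s; V = ΣQ_DR·Δt = 9.288 × 10^6 m³.
Runoff depth d = V / A = 19.39 mm.
C = d / P = 19.39 / 30.3 = 0.64.

C ≈ 0.64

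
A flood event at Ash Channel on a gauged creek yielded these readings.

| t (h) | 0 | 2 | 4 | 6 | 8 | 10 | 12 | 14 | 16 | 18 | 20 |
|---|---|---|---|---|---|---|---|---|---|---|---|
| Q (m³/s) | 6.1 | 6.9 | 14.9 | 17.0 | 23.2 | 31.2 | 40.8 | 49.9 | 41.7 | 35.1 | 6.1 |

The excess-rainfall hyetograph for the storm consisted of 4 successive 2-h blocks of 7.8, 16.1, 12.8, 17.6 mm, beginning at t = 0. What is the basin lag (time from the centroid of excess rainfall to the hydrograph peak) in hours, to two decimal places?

Centroid of excess rainfall: t_c = Σ P_i·t̄_i / ΣP_i = 4.4807 h (block centres at 1, 3, 5, 7 h).
Hydrograph peak occurs at t = 14 h, so basin lag t_L = 14 − 4.4807 = 9.52 h.

t_L ≈ 9.52 h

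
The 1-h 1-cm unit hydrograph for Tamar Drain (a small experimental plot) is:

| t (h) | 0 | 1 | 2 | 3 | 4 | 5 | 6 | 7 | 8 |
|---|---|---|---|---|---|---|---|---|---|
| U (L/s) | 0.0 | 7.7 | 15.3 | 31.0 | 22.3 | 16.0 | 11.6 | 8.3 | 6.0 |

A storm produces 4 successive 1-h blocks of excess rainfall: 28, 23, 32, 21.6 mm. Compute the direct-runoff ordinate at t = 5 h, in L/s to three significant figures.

By discrete convolution, Q_j = Σ (P_i / 10 mm) · U_{j−i}.
At t = 5 h (j=5): Q = (28/10)·16.0 + (23/10)·22.3 + (32/10)·31.0 + (21.6/10)·15.3 = 228 L/s.

Q ≈ 228 L/s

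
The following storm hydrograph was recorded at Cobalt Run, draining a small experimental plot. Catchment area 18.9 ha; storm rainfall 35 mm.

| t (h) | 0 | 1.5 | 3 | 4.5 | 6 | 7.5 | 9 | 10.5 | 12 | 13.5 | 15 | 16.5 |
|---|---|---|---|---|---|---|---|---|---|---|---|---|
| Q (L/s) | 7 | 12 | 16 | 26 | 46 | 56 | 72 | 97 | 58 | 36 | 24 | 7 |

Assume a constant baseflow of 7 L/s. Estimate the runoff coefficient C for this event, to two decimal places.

C ≈ 0.30

ΣQ_DR = 373.0 L/s; V = ΣQ_DR·Δt = 2.014 × 10^6 L.
Runoff depth d = V / A = 10.66 mm.
C = d / P = 10.66 / 35 = 0.30.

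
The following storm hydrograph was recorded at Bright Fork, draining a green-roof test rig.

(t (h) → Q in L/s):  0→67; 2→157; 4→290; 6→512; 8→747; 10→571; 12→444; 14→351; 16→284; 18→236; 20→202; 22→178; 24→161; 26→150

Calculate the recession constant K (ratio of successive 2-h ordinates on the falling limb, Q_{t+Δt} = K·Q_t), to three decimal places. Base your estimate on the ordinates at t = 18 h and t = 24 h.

Using the recession-limb readings at t = 18 h and t = 24 h: Q falls from 236 to 161 L/s over 3 intervals.
K = (Q₂/Q₁)^(1/3) = (161/236)^(1/3) = 0.880.

K ≈ 0.880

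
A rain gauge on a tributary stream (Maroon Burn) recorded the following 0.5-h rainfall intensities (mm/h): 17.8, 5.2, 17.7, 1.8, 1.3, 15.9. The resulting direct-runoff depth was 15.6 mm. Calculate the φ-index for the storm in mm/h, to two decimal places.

Only the 3 blocks with intensity above φ contribute runoff: 17.8, 17.7, 15.9 mm/h.
Σ(I−φ)·Δt = d  ⇒  (17.8+17.7+15.9 − 3φ)·0.5 = 15.6
φ = (51.40 − 15.6/0.5) / 3 = 6.73 mm/h.

φ ≈ 6.73 mm/h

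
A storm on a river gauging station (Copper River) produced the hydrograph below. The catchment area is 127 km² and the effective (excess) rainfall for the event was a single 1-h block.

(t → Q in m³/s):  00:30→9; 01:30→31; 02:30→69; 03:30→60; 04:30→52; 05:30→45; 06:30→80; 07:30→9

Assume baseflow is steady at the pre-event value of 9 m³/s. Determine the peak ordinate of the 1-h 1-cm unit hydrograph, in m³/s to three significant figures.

U_p ≈ 88.5 m³/s

Direct runoff: 0.0, 22.0, 60.0, 51.0, 43.0, 36.0, 71.0, 0.0 m³/s; ΣQ_DR = 283.0 m³/s, peak = 71.0 m³/s.
Runoff depth d = ΣQ_DR·Δt / A = 283.0 × 3600 / (127 km²) = 8.022 mm.
The 1-cm UH is the DRH scaled by (10 mm)/d, so U_p = 71.0 × 10/8.022 = 88.5 m³/s.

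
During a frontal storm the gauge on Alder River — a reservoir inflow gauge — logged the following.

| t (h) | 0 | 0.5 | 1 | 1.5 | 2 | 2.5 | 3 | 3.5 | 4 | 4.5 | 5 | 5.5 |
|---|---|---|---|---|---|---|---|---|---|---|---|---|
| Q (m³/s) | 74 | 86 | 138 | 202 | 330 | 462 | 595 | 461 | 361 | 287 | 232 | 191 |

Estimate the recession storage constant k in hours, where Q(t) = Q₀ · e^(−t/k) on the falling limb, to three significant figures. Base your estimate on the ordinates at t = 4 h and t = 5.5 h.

On the falling limb, Q drops from 361 to 191 m³/s between t = 4 h and t = 5.5 h (Δt = 1.5 h).
k = −Δt / ln(Q₂/Q₁) = −1.5 / ln(191/361) = 2.36 h.

k ≈ 2.36 h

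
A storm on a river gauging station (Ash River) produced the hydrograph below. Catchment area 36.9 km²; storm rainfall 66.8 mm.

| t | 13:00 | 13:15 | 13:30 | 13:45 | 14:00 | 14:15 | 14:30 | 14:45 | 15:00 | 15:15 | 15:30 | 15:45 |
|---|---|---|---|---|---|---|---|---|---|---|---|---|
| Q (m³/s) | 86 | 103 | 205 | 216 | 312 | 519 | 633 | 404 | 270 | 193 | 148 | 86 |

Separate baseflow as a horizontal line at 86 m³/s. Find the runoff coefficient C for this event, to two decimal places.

C ≈ 0.78

ΣQ_DR = 2143 m³/s; V = ΣQ_DR·Δt = 1.929 × 10^6 m³.
Runoff depth d = V / A = 52.27 mm.
C = d / P = 52.27 / 66.8 = 0.78.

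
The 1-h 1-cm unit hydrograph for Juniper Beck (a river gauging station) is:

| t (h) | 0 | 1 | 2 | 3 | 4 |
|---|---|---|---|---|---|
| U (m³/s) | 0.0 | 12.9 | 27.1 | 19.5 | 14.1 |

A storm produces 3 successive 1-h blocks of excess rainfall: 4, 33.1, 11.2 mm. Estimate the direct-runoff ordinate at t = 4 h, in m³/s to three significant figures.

Q ≈ 101 m³/s

By discrete convolution, Q_j = Σ (P_i / 10 mm) · U_{j−i}.
At t = 4 h (j=4): Q = (4/10)·14.1 + (33.1/10)·19.5 + (11.2/10)·27.1 = 101 m³/s.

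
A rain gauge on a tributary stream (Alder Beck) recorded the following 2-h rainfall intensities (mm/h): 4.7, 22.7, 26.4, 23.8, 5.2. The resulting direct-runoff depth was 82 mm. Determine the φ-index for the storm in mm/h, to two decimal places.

Only the 3 blocks with intensity above φ contribute runoff: 22.7, 26.4, 23.8 mm/h.
Σ(I−φ)·Δt = d  ⇒  (22.7+26.4+23.8 − 3φ)·2 = 82
φ = (72.90 − 82/2) / 3 = 10.63 mm/h.

φ ≈ 10.63 mm/h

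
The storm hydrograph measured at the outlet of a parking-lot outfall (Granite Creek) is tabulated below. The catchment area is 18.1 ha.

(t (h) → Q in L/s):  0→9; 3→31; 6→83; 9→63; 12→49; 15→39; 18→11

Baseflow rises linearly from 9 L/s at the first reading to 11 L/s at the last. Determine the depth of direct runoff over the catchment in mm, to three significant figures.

Direct runoff: 0.00, 21.67, 73.33, 53.00, 38.67, 28.33, 0.00 L/s; ΣQ_DR = 215.0 L/s.
V = ΣQ_DR · Δt = 215.0 × 10800 s = 2.322 × 10^6 L.
Over A = 18.1 ha, depth = V / A = 12.8 mm.

d ≈ 12.8 mm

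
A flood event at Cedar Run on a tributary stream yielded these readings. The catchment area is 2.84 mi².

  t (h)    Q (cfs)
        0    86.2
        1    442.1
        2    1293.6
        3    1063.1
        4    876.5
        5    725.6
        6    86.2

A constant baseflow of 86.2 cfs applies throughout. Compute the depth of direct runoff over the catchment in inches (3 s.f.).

d ≈ 2.17 in

Direct runoff: 0.0, 355.9, 1207.4, 976.9, 790.3, 639.4, 0.0 cfs; ΣQ_DR = 3970 cfs.
V = ΣQ_DR · Δt = 3970 × 3600 s = 1.429 × 10^7 ft³.
Over A = 2.84 mi², depth = V / A = 2.17 in.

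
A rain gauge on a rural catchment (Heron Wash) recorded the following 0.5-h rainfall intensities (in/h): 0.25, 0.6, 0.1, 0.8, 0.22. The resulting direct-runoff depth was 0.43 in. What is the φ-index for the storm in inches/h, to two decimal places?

φ ≈ 0.27 in/h

Only the 2 blocks with intensity above φ contribute runoff: 0.6, 0.8 in/h.
Σ(I−φ)·Δt = d  ⇒  (0.6+0.8 − 2φ)·0.5 = 0.43
φ = (1.400 − 0.43/0.5) / 2 = 0.27 in/h.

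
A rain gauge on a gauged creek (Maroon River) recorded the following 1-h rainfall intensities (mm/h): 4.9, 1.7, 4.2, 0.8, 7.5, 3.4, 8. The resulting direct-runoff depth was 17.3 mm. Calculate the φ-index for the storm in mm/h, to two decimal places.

φ ≈ 2.14 mm/h

Only the 5 blocks with intensity above φ contribute runoff: 4.9, 4.2, 7.5, 3.4, 8 mm/h.
Σ(I−φ)·Δt = d  ⇒  (4.9+4.2+7.5+3.4+8 − 5φ)·1 = 17.3
φ = (28.00 − 17.3/1) / 5 = 2.14 mm/h.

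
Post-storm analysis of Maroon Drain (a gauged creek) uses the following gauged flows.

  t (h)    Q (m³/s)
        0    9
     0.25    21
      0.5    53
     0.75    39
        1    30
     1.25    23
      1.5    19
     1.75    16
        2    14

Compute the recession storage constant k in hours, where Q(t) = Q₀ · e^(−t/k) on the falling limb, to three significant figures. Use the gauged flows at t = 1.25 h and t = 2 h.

k ≈ 1.51 h

On the falling limb, Q drops from 23 to 14 m³/s between t = 1.25 h and t = 2 h (Δt = 0.75 h).
k = −Δt / ln(Q₂/Q₁) = −0.75 / ln(14/23) = 1.51 h.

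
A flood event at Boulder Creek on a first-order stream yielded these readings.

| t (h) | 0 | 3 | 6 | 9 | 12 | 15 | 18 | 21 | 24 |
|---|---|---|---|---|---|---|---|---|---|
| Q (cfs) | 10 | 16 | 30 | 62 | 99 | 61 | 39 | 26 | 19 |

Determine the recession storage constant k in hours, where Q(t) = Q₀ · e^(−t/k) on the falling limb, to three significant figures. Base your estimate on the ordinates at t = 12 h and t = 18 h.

On the falling limb, Q drops from 99 to 39 cfs between t = 12 h and t = 18 h (Δt = 6 h).
k = −Δt / ln(Q₂/Q₁) = −6 / ln(39/99) = 6.44 h.

k ≈ 6.44 h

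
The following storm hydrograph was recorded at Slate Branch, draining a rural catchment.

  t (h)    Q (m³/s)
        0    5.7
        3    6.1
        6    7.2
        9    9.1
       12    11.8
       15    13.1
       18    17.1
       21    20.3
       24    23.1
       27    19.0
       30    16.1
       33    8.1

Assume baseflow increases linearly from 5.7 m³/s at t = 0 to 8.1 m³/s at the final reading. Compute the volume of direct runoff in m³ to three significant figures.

Direct-runoff ordinates (Q − Q_b): 0.00, 0.18, 1.06, 2.75, 5.23, 6.31, 10.09, 13.07, 15.65, 11.34, 8.22, 0.00 m³/s.
ΣQ_DR = 73.90 m³/s.
With Δt = 3 h = 10800 s, V = ΣQ_DR · Δt = 73.90 × 10800 = 7.98 × 10^5 m³.

V ≈ 7.98 × 10^5 m³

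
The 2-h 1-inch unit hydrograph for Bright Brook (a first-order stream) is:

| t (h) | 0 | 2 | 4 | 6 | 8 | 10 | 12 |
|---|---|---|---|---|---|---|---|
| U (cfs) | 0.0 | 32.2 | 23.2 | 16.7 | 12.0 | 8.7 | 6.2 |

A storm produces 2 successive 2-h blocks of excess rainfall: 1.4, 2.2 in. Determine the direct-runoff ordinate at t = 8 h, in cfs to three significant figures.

By discrete convolution, Q_j = Σ (P_i / 1 in) · U_{j−i}.
At t = 8 h (j=4): Q = (1.4/1)·12.0 + (2.2/1)·16.7 = 53.5 cfs.

Q ≈ 53.5 cfs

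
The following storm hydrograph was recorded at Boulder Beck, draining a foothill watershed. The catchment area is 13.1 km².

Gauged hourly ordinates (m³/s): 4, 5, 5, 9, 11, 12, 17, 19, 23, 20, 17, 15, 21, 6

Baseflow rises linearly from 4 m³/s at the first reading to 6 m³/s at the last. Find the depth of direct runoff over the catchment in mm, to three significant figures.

Direct runoff: 0.00, 0.85, 0.69, 4.54, 6.38, 7.23, 12.08, 13.92, 17.77, 14.62, 11.46, 9.31, 15.15, 0.00 m³/s; ΣQ_DR = 114.0 m³/s.
V = ΣQ_DR · Δt = 114.0 × 3600 s = 4.104 × 10^5 m³.
Over A = 13.1 km², depth = V / A = 31.3 mm.

d ≈ 31.3 mm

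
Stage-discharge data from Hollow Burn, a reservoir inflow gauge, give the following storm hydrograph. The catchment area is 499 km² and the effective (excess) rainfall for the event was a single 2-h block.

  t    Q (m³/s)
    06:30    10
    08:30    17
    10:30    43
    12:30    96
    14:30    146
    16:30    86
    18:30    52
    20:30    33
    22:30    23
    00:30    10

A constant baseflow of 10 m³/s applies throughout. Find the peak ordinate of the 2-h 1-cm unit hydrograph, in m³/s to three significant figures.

U_p ≈ 227 m³/s

Direct runoff: 0.0, 7.0, 33.0, 86.0, 136.0, 76.0, 42.0, 23.0, 13.0, 0.0 m³/s; ΣQ_DR = 416.0 m³/s, peak = 136.0 m³/s.
Runoff depth d = ΣQ_DR·Δt / A = 416.0 × 7200 / (499 km²) = 6.002 mm.
The 1-cm UH is the DRH scaled by (10 mm)/d, so U_p = 136.0 × 10/6.002 = 227 m³/s.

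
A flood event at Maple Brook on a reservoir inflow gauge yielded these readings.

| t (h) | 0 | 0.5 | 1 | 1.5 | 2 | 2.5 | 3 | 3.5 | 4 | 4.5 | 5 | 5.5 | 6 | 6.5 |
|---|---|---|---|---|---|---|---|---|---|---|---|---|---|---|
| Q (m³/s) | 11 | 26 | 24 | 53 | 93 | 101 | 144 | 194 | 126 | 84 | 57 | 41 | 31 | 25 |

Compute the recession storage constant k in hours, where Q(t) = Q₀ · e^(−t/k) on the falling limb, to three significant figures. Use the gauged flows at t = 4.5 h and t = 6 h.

On the falling limb, Q drops from 84 to 31 m³/s between t = 4.5 h and t = 6 h (Δt = 1.5 h).
k = −Δt / ln(Q₂/Q₁) = −1.5 / ln(31/84) = 1.50 h.

k ≈ 1.50 h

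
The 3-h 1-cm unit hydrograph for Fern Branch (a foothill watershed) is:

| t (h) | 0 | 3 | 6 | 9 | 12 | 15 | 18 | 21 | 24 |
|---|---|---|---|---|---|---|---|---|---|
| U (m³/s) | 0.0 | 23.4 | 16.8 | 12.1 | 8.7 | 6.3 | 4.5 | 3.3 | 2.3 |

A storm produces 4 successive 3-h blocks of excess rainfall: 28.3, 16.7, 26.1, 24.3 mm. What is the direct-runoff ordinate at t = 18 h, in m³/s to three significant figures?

Q ≈ 75.4 m³/s

By discrete convolution, Q_j = Σ (P_i / 10 mm) · U_{j−i}.
At t = 18 h (j=6): Q = (28.3/10)·4.5 + (16.7/10)·6.3 + (26.1/10)·8.7 + (24.3/10)·12.1 = 75.4 m³/s.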